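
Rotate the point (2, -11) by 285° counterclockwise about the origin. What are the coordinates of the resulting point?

Rotation matrix for 285°: [[cos 285°, -sin 285°], [sin 285°, cos 285°]] ≈ [[0.258819, 0.965926], [-0.965926, 0.258819]]
[[0.258819, 0.965926], [-0.965926, 0.258819]] × [2, -11]ᵀ ≈ [-10.1075, -4.7789]ᵀ
Result: (-10.1075, -4.7789)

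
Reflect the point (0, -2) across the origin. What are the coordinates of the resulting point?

Reflection across origin: (0, -2) → (0, 2)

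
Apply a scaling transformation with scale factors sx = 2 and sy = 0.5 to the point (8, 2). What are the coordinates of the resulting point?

Scaling matrix:
[[2, 0], [0, 0.50]]
Result: (8 × 2, 2 × 0.5) = (16, 1)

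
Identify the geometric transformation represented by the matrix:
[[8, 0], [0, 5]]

This matrix represents: non-uniform scaling by sx = 8, sy = 5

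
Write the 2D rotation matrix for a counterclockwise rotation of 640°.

Rotation matrix formula: [[cos θ, -sin θ], [sin θ, cos θ]]
For θ = 640°:
cos(640°) = 0.1736
sin(640°) = -0.9848
Result: [[0.1736, 0.9848], [-0.9848, 0.1736]]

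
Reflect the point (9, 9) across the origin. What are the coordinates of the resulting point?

Reflection across origin: (9, 9) → (-9, -9)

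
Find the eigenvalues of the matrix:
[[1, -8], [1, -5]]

Characteristic equation: det(A - λI) = 0
λ² - (trace)λ + (det) = 0
trace = 1 + -5 = -4, det = (1)(-5) - (-8)(1) = 3
λ² - (-4)λ + (3) = 0
λ = (-4 ± √((-4)² - 4·(3))) / 2 = (-4 ± √4) / 2
Solving: λ = -3, -1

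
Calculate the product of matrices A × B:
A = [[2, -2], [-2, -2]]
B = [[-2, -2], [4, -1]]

Matrix multiplication:
C[0][0] = 2×-2 + -2×4 = -12
C[0][1] = 2×-2 + -2×-1 = -2
C[1][0] = -2×-2 + -2×4 = -4
C[1][1] = -2×-2 + -2×-1 = 6
Result: [[-12, -2], [-4, 6]]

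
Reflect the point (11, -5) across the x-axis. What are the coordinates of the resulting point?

Reflection across x-axis: (11, -5) → (11, 5)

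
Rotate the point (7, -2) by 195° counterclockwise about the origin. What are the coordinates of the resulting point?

Rotation matrix for 195°: [[cos 195°, -sin 195°], [sin 195°, cos 195°]] ≈ [[-0.965926, 0.258819], [-0.258819, -0.965926]]
[[-0.965926, 0.258819], [-0.258819, -0.965926]] × [7, -2]ᵀ ≈ [-7.2791, 0.1201]ᵀ
Result: (-7.2791, 0.1201)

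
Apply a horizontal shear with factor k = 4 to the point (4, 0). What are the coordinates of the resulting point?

Shear matrix for horizontal shear with factor k = 4:
[[1, 4], [0, 1]]
Result: (4, 0) → (4, 0)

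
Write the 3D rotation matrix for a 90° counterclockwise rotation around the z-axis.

Rotation matrix for counterclockwise 90° around z-axis:
cos(90°) = 0, sin(90°) = 1
Result: [[0, -1, 0], [1, 0, 0], [0, 0, 1]]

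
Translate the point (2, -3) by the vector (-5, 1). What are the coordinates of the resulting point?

Translation by (-5, 1) (homogeneous matrix [[1, 0, -5], [0, 1, 1], [0, 0, 1]]):
x' = 2 + -5 = -3
y' = -3 + 1 = -2
Result: (-3, -2)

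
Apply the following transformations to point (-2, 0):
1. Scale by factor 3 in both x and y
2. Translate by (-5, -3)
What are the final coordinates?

Step 1: Scale (-2, 0) by 3 → (-6, 0)
Step 2: Translate by (-5, -3) → (-11, -3)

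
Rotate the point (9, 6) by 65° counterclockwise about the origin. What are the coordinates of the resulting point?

Rotation matrix for 65°: [[cos 65°, -sin 65°], [sin 65°, cos 65°]] ≈ [[0.422618, -0.906308], [0.906308, 0.422618]]
[[0.422618, -0.906308], [0.906308, 0.422618]] × [9, 6]ᵀ ≈ [-1.6343, 10.6925]ᵀ
Result: (-1.6343, 10.6925)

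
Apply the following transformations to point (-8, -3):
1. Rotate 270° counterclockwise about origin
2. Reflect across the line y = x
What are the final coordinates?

Step 1: Rotate 270° → (-3, 8)
Step 2: Reflect across line y = x → (8, -3)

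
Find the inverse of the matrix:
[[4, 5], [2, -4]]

For [[a,b],[c,d]], inverse = (1/det)·[[d,-b],[-c,a]]
det = (4)(-4) - (5)(2) = -16 - 10 = -26
Inverse = (1/-26)·[[-4, -5], [-2, 4]]
= [[2/13, 5/26], [1/13, -2/13]]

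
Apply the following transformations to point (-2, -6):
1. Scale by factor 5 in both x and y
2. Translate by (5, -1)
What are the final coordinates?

Step 1: Scale (-2, -6) by 5 → (-10, -30)
Step 2: Translate by (5, -1) → (-5, -31)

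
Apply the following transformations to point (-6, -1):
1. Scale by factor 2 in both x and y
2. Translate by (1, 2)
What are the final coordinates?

Step 1: Scale (-6, -1) by 2 → (-12, -2)
Step 2: Translate by (1, 2) → (-11, 0)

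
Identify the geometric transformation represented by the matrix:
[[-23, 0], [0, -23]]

This matrix represents: uniform scaling by factor -23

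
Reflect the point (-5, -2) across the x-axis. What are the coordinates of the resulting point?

Reflection across x-axis: (-5, -2) → (-5, 2)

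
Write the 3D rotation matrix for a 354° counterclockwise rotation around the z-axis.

Rotation matrix for counterclockwise 354° around z-axis:
cos(354°) = 0.9945, sin(354°) = -0.1045
Result: [[0.9945, 0.1045, 0], [-0.1045, 0.9945, 0], [0, 0, 1]]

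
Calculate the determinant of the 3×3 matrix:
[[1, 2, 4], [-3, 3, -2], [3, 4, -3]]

Expansion along first row:
det = 1·det([[3,-2],[4,-3]]) - 2·det([[-3,-2],[3,-3]]) + 4·det([[-3,3],[3,4]])
    = 1·(3·-3 - -2·4) - 2·(-3·-3 - -2·3) + 4·(-3·4 - 3·3)
    = 1·-1 - 2·15 + 4·-21
    = -1 + -30 + -84 = -115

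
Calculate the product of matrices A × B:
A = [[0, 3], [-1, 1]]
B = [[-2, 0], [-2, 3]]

Matrix multiplication:
C[0][0] = 0×-2 + 3×-2 = -6
C[0][1] = 0×0 + 3×3 = 9
C[1][0] = -1×-2 + 1×-2 = 0
C[1][1] = -1×0 + 1×3 = 3
Result: [[-6, 9], [0, 3]]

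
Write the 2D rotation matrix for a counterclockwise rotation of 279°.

Rotation matrix formula: [[cos θ, -sin θ], [sin θ, cos θ]]
For θ = 279°:
cos(279°) = 0.1564
sin(279°) = -0.9877
Result: [[0.1564, 0.9877], [-0.9877, 0.1564]]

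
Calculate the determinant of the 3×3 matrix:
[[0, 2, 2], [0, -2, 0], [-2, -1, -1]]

Expansion along first row:
det = 0·det([[-2,0],[-1,-1]]) - 2·det([[0,0],[-2,-1]]) + 2·det([[0,-2],[-2,-1]])
    = 0·(-2·-1 - 0·-1) - 2·(0·-1 - 0·-2) + 2·(0·-1 - -2·-2)
    = 0·2 - 2·0 + 2·-4
    = 0 + 0 + -8 = -8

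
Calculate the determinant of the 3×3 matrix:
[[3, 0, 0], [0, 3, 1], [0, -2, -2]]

Expansion along first row:
det = 3·det([[3,1],[-2,-2]]) - 0·det([[0,1],[0,-2]]) + 0·det([[0,3],[0,-2]])
    = 3·(3·-2 - 1·-2) - 0·(0·-2 - 1·0) + 0·(0·-2 - 3·0)
    = 3·-4 - 0·0 + 0·0
    = -12 + 0 + 0 = -12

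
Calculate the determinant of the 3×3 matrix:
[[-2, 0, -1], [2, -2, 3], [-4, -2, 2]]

Expansion along first row:
det = -2·det([[-2,3],[-2,2]]) - 0·det([[2,3],[-4,2]]) + -1·det([[2,-2],[-4,-2]])
    = -2·(-2·2 - 3·-2) - 0·(2·2 - 3·-4) + -1·(2·-2 - -2·-4)
    = -2·2 - 0·16 + -1·-12
    = -4 + 0 + 12 = 8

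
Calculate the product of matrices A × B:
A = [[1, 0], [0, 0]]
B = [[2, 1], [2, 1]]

Matrix multiplication:
C[0][0] = 1×2 + 0×2 = 2
C[0][1] = 1×1 + 0×1 = 1
C[1][0] = 0×2 + 0×2 = 0
C[1][1] = 0×1 + 0×1 = 0
Result: [[2, 1], [0, 0]]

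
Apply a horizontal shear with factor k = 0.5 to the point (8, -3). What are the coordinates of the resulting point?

Shear matrix for horizontal shear with factor k = 0.5:
[[1, 0.50], [0, 1]]
Result: (8, -3) → (6.5, -3)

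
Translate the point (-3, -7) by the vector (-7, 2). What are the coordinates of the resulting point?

Translation by (-7, 2) (homogeneous matrix [[1, 0, -7], [0, 1, 2], [0, 0, 1]]):
x' = -3 + -7 = -10
y' = -7 + 2 = -5
Result: (-10, -5)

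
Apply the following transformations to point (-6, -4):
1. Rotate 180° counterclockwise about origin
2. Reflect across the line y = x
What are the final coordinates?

Step 1: Rotate 180° → (6, 4)
Step 2: Reflect across line y = x → (4, 6)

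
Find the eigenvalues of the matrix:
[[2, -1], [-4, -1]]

Characteristic equation: det(A - λI) = 0
λ² - (trace)λ + (det) = 0
trace = 2 + -1 = 1, det = (2)(-1) - (-1)(-4) = -6
λ² - (1)λ + (-6) = 0
λ = (1 ± √((1)² - 4·(-6))) / 2 = (1 ± √25) / 2
Solving: λ = -2, 3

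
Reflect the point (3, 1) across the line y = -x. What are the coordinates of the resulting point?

Reflection across line y = -x: (3, 1) → (-1, -3)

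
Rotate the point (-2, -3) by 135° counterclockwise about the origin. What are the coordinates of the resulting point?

Rotation matrix for 135°: [[cos 135°, -sin 135°], [sin 135°, cos 135°]] ≈ [[-0.707107, -0.707107], [0.707107, -0.707107]]
[[-0.707107, -0.707107], [0.707107, -0.707107]] × [-2, -3]ᵀ ≈ [3.5355, 0.7071]ᵀ
Result: (3.5355, 0.7071)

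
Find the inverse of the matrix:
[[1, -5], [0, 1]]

For [[a,b],[c,d]], inverse = (1/det)·[[d,-b],[-c,a]]
det = (1)(1) - (-5)(0) = 1 - 0 = 1
Inverse = [[1, 5], [0, 1]]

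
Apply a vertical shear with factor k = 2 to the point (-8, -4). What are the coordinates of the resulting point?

Shear matrix for vertical shear with factor k = 2:
[[1, 0], [2, 1]]
Result: (-8, -4) → (-8, -20)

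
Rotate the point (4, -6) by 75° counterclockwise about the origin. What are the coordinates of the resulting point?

Rotation matrix for 75°: [[cos 75°, -sin 75°], [sin 75°, cos 75°]] ≈ [[0.258819, -0.965926], [0.965926, 0.258819]]
[[0.258819, -0.965926], [0.965926, 0.258819]] × [4, -6]ᵀ ≈ [6.8308, 2.3108]ᵀ
Result: (6.8308, 2.3108)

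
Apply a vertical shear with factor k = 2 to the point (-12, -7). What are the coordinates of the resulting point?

Shear matrix for vertical shear with factor k = 2:
[[1, 0], [2, 1]]
Result: (-12, -7) → (-12, -31)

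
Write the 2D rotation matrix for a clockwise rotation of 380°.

Rotation matrix formula: [[cos θ, -sin θ], [sin θ, cos θ]]
A clockwise rotation by 380° is equivalent to a counterclockwise rotation by -380°.
For θ = -380°:
cos(-380°) = 0.9397
sin(-380°) = -0.3420
Result: [[0.9397, 0.3420], [-0.3420, 0.9397]]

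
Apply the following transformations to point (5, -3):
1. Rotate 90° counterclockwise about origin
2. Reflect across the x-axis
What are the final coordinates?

Step 1: Rotate 90° → (3, 5)
Step 2: Reflect across x-axis → (3, -5)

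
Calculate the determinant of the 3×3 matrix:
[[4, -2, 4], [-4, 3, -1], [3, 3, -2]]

Expansion along first row:
det = 4·det([[3,-1],[3,-2]]) - -2·det([[-4,-1],[3,-2]]) + 4·det([[-4,3],[3,3]])
    = 4·(3·-2 - -1·3) - -2·(-4·-2 - -1·3) + 4·(-4·3 - 3·3)
    = 4·-3 - -2·11 + 4·-21
    = -12 + 22 + -84 = -74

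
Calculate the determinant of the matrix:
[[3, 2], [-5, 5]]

For a 2×2 matrix [[a, b], [c, d]], det = ad - bc
det = (3)(5) - (2)(-5) = 15 - -10 = 25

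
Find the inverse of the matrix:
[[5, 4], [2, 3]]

For [[a,b],[c,d]], inverse = (1/det)·[[d,-b],[-c,a]]
det = (5)(3) - (4)(2) = 15 - 8 = 7
Inverse = (1/7)·[[3, -4], [-2, 5]]
= [[3/7, -4/7], [-2/7, 5/7]]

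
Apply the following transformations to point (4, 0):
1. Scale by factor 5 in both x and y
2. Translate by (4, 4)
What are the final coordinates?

Step 1: Scale (4, 0) by 5 → (20, 0)
Step 2: Translate by (4, 4) → (24, 4)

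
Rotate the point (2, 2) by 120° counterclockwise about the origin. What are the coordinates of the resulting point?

Rotation matrix for 120°: [[cos 120°, -sin 120°], [sin 120°, cos 120°]] ≈ [[-0.500000, -0.866025], [0.866025, -0.500000]]
[[-0.500000, -0.866025], [0.866025, -0.500000]] × [2, 2]ᵀ ≈ [-2.7321, 0.7321]ᵀ
Result: (-2.7321, 0.7321)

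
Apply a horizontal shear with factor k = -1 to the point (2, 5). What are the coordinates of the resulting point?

Shear matrix for horizontal shear with factor k = -1:
[[1, -1], [0, 1]]
Result: (2, 5) → (-3, 5)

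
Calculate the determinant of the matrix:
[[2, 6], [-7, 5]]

For a 2×2 matrix [[a, b], [c, d]], det = ad - bc
det = (2)(5) - (6)(-7) = 10 - -42 = 52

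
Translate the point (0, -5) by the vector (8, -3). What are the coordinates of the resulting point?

Translation by (8, -3) (homogeneous matrix [[1, 0, 8], [0, 1, -3], [0, 0, 1]]):
x' = 0 + 8 = 8
y' = -5 + -3 = -8
Result: (8, -8)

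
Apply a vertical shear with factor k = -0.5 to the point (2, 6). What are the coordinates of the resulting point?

Shear matrix for vertical shear with factor k = -0.5:
[[1, 0], [-0.50, 1]]
Result: (2, 6) → (2, 5)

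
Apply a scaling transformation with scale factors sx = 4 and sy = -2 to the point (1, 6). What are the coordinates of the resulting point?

Scaling matrix:
[[4, 0], [0, -2]]
Result: (1 × 4, 6 × -2) = (4, -12)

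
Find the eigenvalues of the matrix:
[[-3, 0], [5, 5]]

Characteristic equation: det(A - λI) = 0
λ² - (trace)λ + (det) = 0
trace = -3 + 5 = 2, det = (-3)(5) - (0)(5) = -15
λ² - (2)λ + (-15) = 0
λ = (2 ± √((2)² - 4·(-15))) / 2 = (2 ± √64) / 2
Solving: λ = -3, 5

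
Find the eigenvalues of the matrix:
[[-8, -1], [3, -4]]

Characteristic equation: det(A - λI) = 0
λ² - (trace)λ + (det) = 0
trace = -8 + -4 = -12, det = (-8)(-4) - (-1)(3) = 35
λ² - (-12)λ + (35) = 0
λ = (-12 ± √((-12)² - 4·(35))) / 2 = (-12 ± √4) / 2
Solving: λ = -7, -5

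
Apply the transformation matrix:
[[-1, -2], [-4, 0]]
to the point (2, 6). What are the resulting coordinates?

Matrix multiplication:
[[-1, -2], [-4, 0]] × [2, 6]ᵀ
= [(-1)(2) + (-2)(6), (-4)(2) + (0)(6)]ᵀ
= [-14, -8]ᵀ
Result: (-14, -8)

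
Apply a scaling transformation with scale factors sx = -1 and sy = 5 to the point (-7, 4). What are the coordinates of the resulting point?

Scaling matrix:
[[-1, 0], [0, 5]]
Result: (-7 × -1, 4 × 5) = (7, 20)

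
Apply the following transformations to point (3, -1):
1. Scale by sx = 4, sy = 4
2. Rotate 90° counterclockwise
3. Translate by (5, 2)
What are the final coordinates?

Step 1: Scale → (12, -4)
Step 2: Rotate 90° → (4, 12)
Step 3: Translate → (9, 14)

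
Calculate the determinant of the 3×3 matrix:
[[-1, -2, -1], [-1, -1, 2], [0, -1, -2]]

Expansion along first row:
det = -1·det([[-1,2],[-1,-2]]) - -2·det([[-1,2],[0,-2]]) + -1·det([[-1,-1],[0,-1]])
    = -1·(-1·-2 - 2·-1) - -2·(-1·-2 - 2·0) + -1·(-1·-1 - -1·0)
    = -1·4 - -2·2 + -1·1
    = -4 + 4 + -1 = -1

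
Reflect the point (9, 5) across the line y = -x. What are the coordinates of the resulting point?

Reflection across line y = -x: (9, 5) → (-5, -9)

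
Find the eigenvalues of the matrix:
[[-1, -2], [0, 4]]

Characteristic equation: det(A - λI) = 0
λ² - (trace)λ + (det) = 0
trace = -1 + 4 = 3, det = (-1)(4) - (-2)(0) = -4
λ² - (3)λ + (-4) = 0
λ = (3 ± √((3)² - 4·(-4))) / 2 = (3 ± √25) / 2
Solving: λ = -1, 4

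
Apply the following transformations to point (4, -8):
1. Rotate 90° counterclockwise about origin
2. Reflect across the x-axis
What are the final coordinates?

Step 1: Rotate 90° → (8, 4)
Step 2: Reflect across x-axis → (8, -4)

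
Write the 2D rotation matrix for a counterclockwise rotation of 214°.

Rotation matrix formula: [[cos θ, -sin θ], [sin θ, cos θ]]
For θ = 214°:
cos(214°) = -0.8290
sin(214°) = -0.5592
Result: [[-0.8290, 0.5592], [-0.5592, -0.8290]]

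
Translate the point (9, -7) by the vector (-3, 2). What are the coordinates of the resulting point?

Translation by (-3, 2) (homogeneous matrix [[1, 0, -3], [0, 1, 2], [0, 0, 1]]):
x' = 9 + -3 = 6
y' = -7 + 2 = -5
Result: (6, -5)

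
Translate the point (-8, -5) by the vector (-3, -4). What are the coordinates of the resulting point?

Translation by (-3, -4) (homogeneous matrix [[1, 0, -3], [0, 1, -4], [0, 0, 1]]):
x' = -8 + -3 = -11
y' = -5 + -4 = -9
Result: (-11, -9)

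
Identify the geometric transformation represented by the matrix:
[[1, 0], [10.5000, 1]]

This matrix represents: vertical shear with factor 10.5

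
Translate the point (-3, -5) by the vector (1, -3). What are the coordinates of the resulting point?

Translation by (1, -3) (homogeneous matrix [[1, 0, 1], [0, 1, -3], [0, 0, 1]]):
x' = -3 + 1 = -2
y' = -5 + -3 = -8
Result: (-2, -8)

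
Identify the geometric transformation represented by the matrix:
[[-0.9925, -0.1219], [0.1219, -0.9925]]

This matrix represents: rotation by 173° counterclockwise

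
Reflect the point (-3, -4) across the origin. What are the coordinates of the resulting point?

Reflection across origin: (-3, -4) → (3, 4)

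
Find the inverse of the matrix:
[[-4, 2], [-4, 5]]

For [[a,b],[c,d]], inverse = (1/det)·[[d,-b],[-c,a]]
det = (-4)(5) - (2)(-4) = -20 - -8 = -12
Inverse = (1/-12)·[[5, -2], [4, -4]]
= [[-5/12, 1/6], [-1/3, 1/3]]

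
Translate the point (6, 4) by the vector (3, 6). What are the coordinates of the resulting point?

Translation by (3, 6) (homogeneous matrix [[1, 0, 3], [0, 1, 6], [0, 0, 1]]):
x' = 6 + 3 = 9
y' = 4 + 6 = 10
Result: (9, 10)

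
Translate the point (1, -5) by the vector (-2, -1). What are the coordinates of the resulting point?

Translation by (-2, -1) (homogeneous matrix [[1, 0, -2], [0, 1, -1], [0, 0, 1]]):
x' = 1 + -2 = -1
y' = -5 + -1 = -6
Result: (-1, -6)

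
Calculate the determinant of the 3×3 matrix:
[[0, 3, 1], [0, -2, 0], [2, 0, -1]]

Expansion along first row:
det = 0·det([[-2,0],[0,-1]]) - 3·det([[0,0],[2,-1]]) + 1·det([[0,-2],[2,0]])
    = 0·(-2·-1 - 0·0) - 3·(0·-1 - 0·2) + 1·(0·0 - -2·2)
    = 0·2 - 3·0 + 1·4
    = 0 + 0 + 4 = 4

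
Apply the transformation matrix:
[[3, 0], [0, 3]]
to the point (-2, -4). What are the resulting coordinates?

Matrix multiplication:
[[3, 0], [0, 3]] × [-2, -4]ᵀ
= [(3)(-2) + (0)(-4), (0)(-2) + (3)(-4)]ᵀ
= [-6, -12]ᵀ
Result: (-6, -12)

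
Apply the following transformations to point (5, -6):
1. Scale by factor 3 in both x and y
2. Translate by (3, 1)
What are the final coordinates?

Step 1: Scale (5, -6) by 3 → (15, -18)
Step 2: Translate by (3, 1) → (18, -17)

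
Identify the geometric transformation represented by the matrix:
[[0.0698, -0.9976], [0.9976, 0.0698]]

This matrix represents: rotation by 86° counterclockwise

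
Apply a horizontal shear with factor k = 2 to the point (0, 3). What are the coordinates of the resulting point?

Shear matrix for horizontal shear with factor k = 2:
[[1, 2], [0, 1]]
Result: (0, 3) → (6, 3)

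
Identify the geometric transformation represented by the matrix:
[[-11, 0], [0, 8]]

This matrix represents: non-uniform scaling by sx = -11, sy = 8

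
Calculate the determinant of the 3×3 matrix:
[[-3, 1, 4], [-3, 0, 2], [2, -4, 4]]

Expansion along first row:
det = -3·det([[0,2],[-4,4]]) - 1·det([[-3,2],[2,4]]) + 4·det([[-3,0],[2,-4]])
    = -3·(0·4 - 2·-4) - 1·(-3·4 - 2·2) + 4·(-3·-4 - 0·2)
    = -3·8 - 1·-16 + 4·12
    = -24 + 16 + 48 = 40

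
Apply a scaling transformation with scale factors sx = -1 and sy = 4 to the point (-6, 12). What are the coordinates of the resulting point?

Scaling matrix:
[[-1, 0], [0, 4]]
Result: (-6 × -1, 12 × 4) = (6, 48)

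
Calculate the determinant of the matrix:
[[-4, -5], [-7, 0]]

For a 2×2 matrix [[a, b], [c, d]], det = ad - bc
det = (-4)(0) - (-5)(-7) = 0 - 35 = -35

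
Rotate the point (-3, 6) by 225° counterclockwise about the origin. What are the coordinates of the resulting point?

Rotation matrix for 225°: [[cos 225°, -sin 225°], [sin 225°, cos 225°]] ≈ [[-0.707107, 0.707107], [-0.707107, -0.707107]]
[[-0.707107, 0.707107], [-0.707107, -0.707107]] × [-3, 6]ᵀ ≈ [6.3640, -2.1213]ᵀ
Result: (6.3640, -2.1213)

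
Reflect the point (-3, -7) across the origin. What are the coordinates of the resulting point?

Reflection across origin: (-3, -7) → (3, 7)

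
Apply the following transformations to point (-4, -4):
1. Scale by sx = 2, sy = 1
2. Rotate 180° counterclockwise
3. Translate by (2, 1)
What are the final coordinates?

Step 1: Scale → (-8, -4)
Step 2: Rotate 180° → (8, 4)
Step 3: Translate → (10, 5)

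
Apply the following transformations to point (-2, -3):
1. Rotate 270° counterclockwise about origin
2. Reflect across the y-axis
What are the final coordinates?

Step 1: Rotate 270° → (-3, 2)
Step 2: Reflect across y-axis → (3, 2)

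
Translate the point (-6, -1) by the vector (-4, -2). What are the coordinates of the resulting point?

Translation by (-4, -2) (homogeneous matrix [[1, 0, -4], [0, 1, -2], [0, 0, 1]]):
x' = -6 + -4 = -10
y' = -1 + -2 = -3
Result: (-10, -3)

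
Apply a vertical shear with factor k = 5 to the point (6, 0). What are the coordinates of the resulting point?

Shear matrix for vertical shear with factor k = 5:
[[1, 0], [5, 1]]
Result: (6, 0) → (6, 30)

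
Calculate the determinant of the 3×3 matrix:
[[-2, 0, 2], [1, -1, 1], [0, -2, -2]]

Expansion along first row:
det = -2·det([[-1,1],[-2,-2]]) - 0·det([[1,1],[0,-2]]) + 2·det([[1,-1],[0,-2]])
    = -2·(-1·-2 - 1·-2) - 0·(1·-2 - 1·0) + 2·(1·-2 - -1·0)
    = -2·4 - 0·-2 + 2·-2
    = -8 + 0 + -4 = -12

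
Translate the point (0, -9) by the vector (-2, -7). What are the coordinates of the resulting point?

Translation by (-2, -7) (homogeneous matrix [[1, 0, -2], [0, 1, -7], [0, 0, 1]]):
x' = 0 + -2 = -2
y' = -9 + -7 = -16
Result: (-2, -16)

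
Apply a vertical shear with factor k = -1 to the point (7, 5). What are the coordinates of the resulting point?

Shear matrix for vertical shear with factor k = -1:
[[1, 0], [-1, 1]]
Result: (7, 5) → (7, -2)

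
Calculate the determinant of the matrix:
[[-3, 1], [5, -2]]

For a 2×2 matrix [[a, b], [c, d]], det = ad - bc
det = (-3)(-2) - (1)(5) = 6 - 5 = 1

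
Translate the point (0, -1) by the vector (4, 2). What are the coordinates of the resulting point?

Translation by (4, 2) (homogeneous matrix [[1, 0, 4], [0, 1, 2], [0, 0, 1]]):
x' = 0 + 4 = 4
y' = -1 + 2 = 1
Result: (4, 1)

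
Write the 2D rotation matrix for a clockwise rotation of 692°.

Rotation matrix formula: [[cos θ, -sin θ], [sin θ, cos θ]]
A clockwise rotation by 692° is equivalent to a counterclockwise rotation by -692°.
For θ = -692°:
cos(-692°) = 0.8829
sin(-692°) = 0.4695
Result: [[0.8829, -0.4695], [0.4695, 0.8829]]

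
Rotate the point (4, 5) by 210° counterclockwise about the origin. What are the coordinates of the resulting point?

Rotation matrix for 210°: [[cos 210°, -sin 210°], [sin 210°, cos 210°]] ≈ [[-0.866025, 0.500000], [-0.500000, -0.866025]]
[[-0.866025, 0.500000], [-0.500000, -0.866025]] × [4, 5]ᵀ ≈ [-0.9641, -6.3301]ᵀ
Result: (-0.9641, -6.3301)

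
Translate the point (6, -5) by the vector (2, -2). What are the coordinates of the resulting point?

Translation by (2, -2) (homogeneous matrix [[1, 0, 2], [0, 1, -2], [0, 0, 1]]):
x' = 6 + 2 = 8
y' = -5 + -2 = -7
Result: (8, -7)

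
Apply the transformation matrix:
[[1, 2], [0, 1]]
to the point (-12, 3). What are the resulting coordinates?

Matrix multiplication:
[[1, 2], [0, 1]] × [-12, 3]ᵀ
= [(1)(-12) + (2)(3), (0)(-12) + (1)(3)]ᵀ
= [-6, 3]ᵀ
Result: (-6, 3)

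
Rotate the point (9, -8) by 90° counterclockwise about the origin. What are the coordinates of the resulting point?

Rotation matrix for 90°: [[cos 90°, -sin 90°], [sin 90°, cos 90°]] = [[0, -1], [1, 0]]
[[0, -1], [1, 0]] × [9, -8]ᵀ = [8, 9]ᵀ
Result: (8, 9)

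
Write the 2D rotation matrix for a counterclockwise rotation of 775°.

Rotation matrix formula: [[cos θ, -sin θ], [sin θ, cos θ]]
For θ = 775°:
cos(775°) = 0.5736
sin(775°) = 0.8192
Result: [[0.5736, -0.8192], [0.8192, 0.5736]]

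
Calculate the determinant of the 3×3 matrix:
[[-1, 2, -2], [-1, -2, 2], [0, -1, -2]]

Expansion along first row:
det = -1·det([[-2,2],[-1,-2]]) - 2·det([[-1,2],[0,-2]]) + -2·det([[-1,-2],[0,-1]])
    = -1·(-2·-2 - 2·-1) - 2·(-1·-2 - 2·0) + -2·(-1·-1 - -2·0)
    = -1·6 - 2·2 + -2·1
    = -6 + -4 + -2 = -12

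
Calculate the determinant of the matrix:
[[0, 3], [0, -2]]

For a 2×2 matrix [[a, b], [c, d]], det = ad - bc
det = (0)(-2) - (3)(0) = 0 - 0 = 0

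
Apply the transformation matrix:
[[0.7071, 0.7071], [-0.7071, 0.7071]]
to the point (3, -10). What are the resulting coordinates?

Matrix multiplication:
[[0.7071, 0.7071], [-0.7071, 0.7071]] × [3, -10]ᵀ
= [(0.7071)(3) + (0.7071)(-10), (-0.7071)(3) + (0.7071)(-10)]ᵀ
= [-4.9497, -9.1923]ᵀ
Result: (-4.9497, -9.1923)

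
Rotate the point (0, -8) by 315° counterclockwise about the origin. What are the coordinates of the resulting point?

Rotation matrix for 315°: [[cos 315°, -sin 315°], [sin 315°, cos 315°]] ≈ [[0.707107, 0.707107], [-0.707107, 0.707107]]
[[0.707107, 0.707107], [-0.707107, 0.707107]] × [0, -8]ᵀ ≈ [-5.6569, -5.6569]ᵀ
Result: (-5.6569, -5.6569)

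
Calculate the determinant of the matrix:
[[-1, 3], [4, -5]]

For a 2×2 matrix [[a, b], [c, d]], det = ad - bc
det = (-1)(-5) - (3)(4) = 5 - 12 = -7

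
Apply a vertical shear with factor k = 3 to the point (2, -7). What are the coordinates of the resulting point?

Shear matrix for vertical shear with factor k = 3:
[[1, 0], [3, 1]]
Result: (2, -7) → (2, -1)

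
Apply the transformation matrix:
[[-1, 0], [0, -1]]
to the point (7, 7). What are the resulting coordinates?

Matrix multiplication:
[[-1, 0], [0, -1]] × [7, 7]ᵀ
= [(-1)(7) + (0)(7), (0)(7) + (-1)(7)]ᵀ
= [-7, -7]ᵀ
Result: (-7, -7)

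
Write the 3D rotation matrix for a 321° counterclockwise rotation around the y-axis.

Rotation matrix for counterclockwise 321° around y-axis:
cos(321°) = 0.7771, sin(321°) = -0.6293
Result: [[0.7771, 0, -0.6293], [0, 1, 0], [0.6293, 0, 0.7771]]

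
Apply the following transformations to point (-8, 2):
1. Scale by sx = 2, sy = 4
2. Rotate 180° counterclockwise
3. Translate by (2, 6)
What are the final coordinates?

Step 1: Scale → (-16, 8)
Step 2: Rotate 180° → (16, -8)
Step 3: Translate → (18, -2)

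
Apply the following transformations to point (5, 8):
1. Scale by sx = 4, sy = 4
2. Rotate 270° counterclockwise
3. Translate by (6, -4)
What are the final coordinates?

Step 1: Scale → (20, 32)
Step 2: Rotate 270° → (32, -20)
Step 3: Translate → (38, -24)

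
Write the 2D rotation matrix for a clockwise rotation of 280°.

Rotation matrix formula: [[cos θ, -sin θ], [sin θ, cos θ]]
A clockwise rotation by 280° is equivalent to a counterclockwise rotation by -280°.
For θ = -280°:
cos(-280°) = 0.1736
sin(-280°) = 0.9848
Result: [[0.1736, -0.9848], [0.9848, 0.1736]]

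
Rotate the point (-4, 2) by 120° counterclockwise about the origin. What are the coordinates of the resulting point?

Rotation matrix for 120°: [[cos 120°, -sin 120°], [sin 120°, cos 120°]] ≈ [[-0.500000, -0.866025], [0.866025, -0.500000]]
[[-0.500000, -0.866025], [0.866025, -0.500000]] × [-4, 2]ᵀ ≈ [0.2679, -4.4641]ᵀ
Result: (0.2679, -4.4641)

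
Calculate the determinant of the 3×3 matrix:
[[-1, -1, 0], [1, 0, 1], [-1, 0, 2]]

Expansion along first row:
det = -1·det([[0,1],[0,2]]) - -1·det([[1,1],[-1,2]]) + 0·det([[1,0],[-1,0]])
    = -1·(0·2 - 1·0) - -1·(1·2 - 1·-1) + 0·(1·0 - 0·-1)
    = -1·0 - -1·3 + 0·0
    = 0 + 3 + 0 = 3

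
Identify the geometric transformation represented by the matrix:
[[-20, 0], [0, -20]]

This matrix represents: uniform scaling by factor -20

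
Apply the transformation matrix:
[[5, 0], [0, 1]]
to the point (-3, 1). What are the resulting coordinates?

Matrix multiplication:
[[5, 0], [0, 1]] × [-3, 1]ᵀ
= [(5)(-3) + (0)(1), (0)(-3) + (1)(1)]ᵀ
= [-15, 1]ᵀ
Result: (-15, 1)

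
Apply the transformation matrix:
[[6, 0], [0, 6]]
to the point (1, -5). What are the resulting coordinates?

Matrix multiplication:
[[6, 0], [0, 6]] × [1, -5]ᵀ
= [(6)(1) + (0)(-5), (0)(1) + (6)(-5)]ᵀ
= [6, -30]ᵀ
Result: (6, -30)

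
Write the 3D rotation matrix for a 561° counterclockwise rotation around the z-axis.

Rotation matrix for counterclockwise 561° around z-axis:
cos(561°) = -0.9336, sin(561°) = -0.3584
Result: [[-0.9336, 0.3584, 0], [-0.3584, -0.9336, 0], [0, 0, 1]]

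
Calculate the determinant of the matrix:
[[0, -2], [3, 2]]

For a 2×2 matrix [[a, b], [c, d]], det = ad - bc
det = (0)(2) - (-2)(3) = 0 - -6 = 6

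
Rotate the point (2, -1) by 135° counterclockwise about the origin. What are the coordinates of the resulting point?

Rotation matrix for 135°: [[cos 135°, -sin 135°], [sin 135°, cos 135°]] ≈ [[-0.707107, -0.707107], [0.707107, -0.707107]]
[[-0.707107, -0.707107], [0.707107, -0.707107]] × [2, -1]ᵀ ≈ [-0.7071, 2.1213]ᵀ
Result: (-0.7071, 2.1213)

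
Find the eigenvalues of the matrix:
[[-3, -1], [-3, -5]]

Characteristic equation: det(A - λI) = 0
λ² - (trace)λ + (det) = 0
trace = -3 + -5 = -8, det = (-3)(-5) - (-1)(-3) = 12
λ² - (-8)λ + (12) = 0
λ = (-8 ± √((-8)² - 4·(12))) / 2 = (-8 ± √16) / 2
Solving: λ = -6, -2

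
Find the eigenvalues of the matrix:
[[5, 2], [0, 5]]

Characteristic equation: det(A - λI) = 0
λ² - (trace)λ + (det) = 0
trace = 5 + 5 = 10, det = (5)(5) - (2)(0) = 25
λ² - (10)λ + (25) = 0
λ = (10 ± √((10)² - 4·(25))) / 2 = (10 ± √0) / 2
Solving: λ = 5, 5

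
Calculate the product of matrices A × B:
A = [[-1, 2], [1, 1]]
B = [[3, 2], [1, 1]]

Matrix multiplication:
C[0][0] = -1×3 + 2×1 = -1
C[0][1] = -1×2 + 2×1 = 0
C[1][0] = 1×3 + 1×1 = 4
C[1][1] = 1×2 + 1×1 = 3
Result: [[-1, 0], [4, 3]]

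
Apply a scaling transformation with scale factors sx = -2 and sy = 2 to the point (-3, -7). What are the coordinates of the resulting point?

Scaling matrix:
[[-2, 0], [0, 2]]
Result: (-3 × -2, -7 × 2) = (6, -14)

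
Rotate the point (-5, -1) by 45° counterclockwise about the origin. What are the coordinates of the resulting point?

Rotation matrix for 45°: [[cos 45°, -sin 45°], [sin 45°, cos 45°]] ≈ [[0.707107, -0.707107], [0.707107, 0.707107]]
[[0.707107, -0.707107], [0.707107, 0.707107]] × [-5, -1]ᵀ ≈ [-2.8284, -4.2426]ᵀ
Result: (-2.8284, -4.2426)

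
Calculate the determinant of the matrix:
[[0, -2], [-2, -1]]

For a 2×2 matrix [[a, b], [c, d]], det = ad - bc
det = (0)(-1) - (-2)(-2) = 0 - 4 = -4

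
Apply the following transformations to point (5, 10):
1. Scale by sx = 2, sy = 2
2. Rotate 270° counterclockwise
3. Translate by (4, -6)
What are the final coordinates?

Step 1: Scale → (10, 20)
Step 2: Rotate 270° → (20, -10)
Step 3: Translate → (24, -16)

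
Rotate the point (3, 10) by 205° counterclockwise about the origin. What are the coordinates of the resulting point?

Rotation matrix for 205°: [[cos 205°, -sin 205°], [sin 205°, cos 205°]] ≈ [[-0.906308, 0.422618], [-0.422618, -0.906308]]
[[-0.906308, 0.422618], [-0.422618, -0.906308]] × [3, 10]ᵀ ≈ [1.5073, -10.3309]ᵀ
Result: (1.5073, -10.3309)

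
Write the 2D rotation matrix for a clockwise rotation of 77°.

Rotation matrix formula: [[cos θ, -sin θ], [sin θ, cos θ]]
A clockwise rotation by 77° is equivalent to a counterclockwise rotation by -77°.
For θ = -77°:
cos(-77°) = 0.2250
sin(-77°) = -0.9744
Result: [[0.2250, 0.9744], [-0.9744, 0.2250]]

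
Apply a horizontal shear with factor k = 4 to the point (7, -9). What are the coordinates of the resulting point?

Shear matrix for horizontal shear with factor k = 4:
[[1, 4], [0, 1]]
Result: (7, -9) → (-29, -9)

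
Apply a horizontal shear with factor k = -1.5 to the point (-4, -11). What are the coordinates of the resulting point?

Shear matrix for horizontal shear with factor k = -1.5:
[[1, -1.50], [0, 1]]
Result: (-4, -11) → (12.5, -11)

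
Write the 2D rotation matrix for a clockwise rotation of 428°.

Rotation matrix formula: [[cos θ, -sin θ], [sin θ, cos θ]]
A clockwise rotation by 428° is equivalent to a counterclockwise rotation by -428°.
For θ = -428°:
cos(-428°) = 0.3746
sin(-428°) = -0.9272
Result: [[0.3746, 0.9272], [-0.9272, 0.3746]]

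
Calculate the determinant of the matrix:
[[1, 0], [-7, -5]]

For a 2×2 matrix [[a, b], [c, d]], det = ad - bc
det = (1)(-5) - (0)(-7) = -5 - 0 = -5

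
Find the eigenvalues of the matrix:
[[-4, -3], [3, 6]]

Characteristic equation: det(A - λI) = 0
λ² - (trace)λ + (det) = 0
trace = -4 + 6 = 2, det = (-4)(6) - (-3)(3) = -15
λ² - (2)λ + (-15) = 0
λ = (2 ± √((2)² - 4·(-15))) / 2 = (2 ± √64) / 2
Solving: λ = -3, 5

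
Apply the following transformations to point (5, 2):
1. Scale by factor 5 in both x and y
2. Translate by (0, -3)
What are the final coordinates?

Step 1: Scale (5, 2) by 5 → (25, 10)
Step 2: Translate by (0, -3) → (25, 7)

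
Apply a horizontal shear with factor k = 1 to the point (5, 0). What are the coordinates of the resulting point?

Shear matrix for horizontal shear with factor k = 1:
[[1, 1], [0, 1]]
Result: (5, 0) → (5, 0)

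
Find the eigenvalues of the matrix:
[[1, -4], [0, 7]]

Characteristic equation: det(A - λI) = 0
λ² - (trace)λ + (det) = 0
trace = 1 + 7 = 8, det = (1)(7) - (-4)(0) = 7
λ² - (8)λ + (7) = 0
λ = (8 ± √((8)² - 4·(7))) / 2 = (8 ± √36) / 2
Solving: λ = 1, 7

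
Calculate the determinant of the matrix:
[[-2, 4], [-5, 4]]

For a 2×2 matrix [[a, b], [c, d]], det = ad - bc
det = (-2)(4) - (4)(-5) = -8 - -20 = 12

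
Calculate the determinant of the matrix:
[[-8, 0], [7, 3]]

For a 2×2 matrix [[a, b], [c, d]], det = ad - bc
det = (-8)(3) - (0)(7) = -24 - 0 = -24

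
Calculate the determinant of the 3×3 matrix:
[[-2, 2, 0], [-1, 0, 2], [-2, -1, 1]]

Expansion along first row:
det = -2·det([[0,2],[-1,1]]) - 2·det([[-1,2],[-2,1]]) + 0·det([[-1,0],[-2,-1]])
    = -2·(0·1 - 2·-1) - 2·(-1·1 - 2·-2) + 0·(-1·-1 - 0·-2)
    = -2·2 - 2·3 + 0·1
    = -4 + -6 + 0 = -10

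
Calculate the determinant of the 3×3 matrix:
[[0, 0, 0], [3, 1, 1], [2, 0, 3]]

Expansion along first row:
det = 0·det([[1,1],[0,3]]) - 0·det([[3,1],[2,3]]) + 0·det([[3,1],[2,0]])
    = 0·(1·3 - 1·0) - 0·(3·3 - 1·2) + 0·(3·0 - 1·2)
    = 0·3 - 0·7 + 0·-2
    = 0 + 0 + 0 = 0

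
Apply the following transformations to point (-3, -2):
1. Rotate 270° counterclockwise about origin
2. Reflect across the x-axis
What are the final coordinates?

Step 1: Rotate 270° → (-2, 3)
Step 2: Reflect across x-axis → (-2, -3)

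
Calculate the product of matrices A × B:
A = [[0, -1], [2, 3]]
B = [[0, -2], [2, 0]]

Matrix multiplication:
C[0][0] = 0×0 + -1×2 = -2
C[0][1] = 0×-2 + -1×0 = 0
C[1][0] = 2×0 + 3×2 = 6
C[1][1] = 2×-2 + 3×0 = -4
Result: [[-2, 0], [6, -4]]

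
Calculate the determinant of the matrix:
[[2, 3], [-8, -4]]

For a 2×2 matrix [[a, b], [c, d]], det = ad - bc
det = (2)(-4) - (3)(-8) = -8 - -24 = 16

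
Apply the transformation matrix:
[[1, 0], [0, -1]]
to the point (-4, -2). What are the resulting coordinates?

Matrix multiplication:
[[1, 0], [0, -1]] × [-4, -2]ᵀ
= [(1)(-4) + (0)(-2), (0)(-4) + (-1)(-2)]ᵀ
= [-4, 2]ᵀ
Result: (-4, 2)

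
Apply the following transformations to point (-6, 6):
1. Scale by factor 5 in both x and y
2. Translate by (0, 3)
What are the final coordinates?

Step 1: Scale (-6, 6) by 5 → (-30, 30)
Step 2: Translate by (0, 3) → (-30, 33)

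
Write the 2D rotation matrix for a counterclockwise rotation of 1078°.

Rotation matrix formula: [[cos θ, -sin θ], [sin θ, cos θ]]
For θ = 1078°:
cos(1078°) = 0.9994
sin(1078°) = -0.0349
Result: [[0.9994, 0.0349], [-0.0349, 0.9994]]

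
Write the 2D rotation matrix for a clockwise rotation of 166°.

Rotation matrix formula: [[cos θ, -sin θ], [sin θ, cos θ]]
A clockwise rotation by 166° is equivalent to a counterclockwise rotation by -166°.
For θ = -166°:
cos(-166°) = -0.9703
sin(-166°) = -0.2419
Result: [[-0.9703, 0.2419], [-0.2419, -0.9703]]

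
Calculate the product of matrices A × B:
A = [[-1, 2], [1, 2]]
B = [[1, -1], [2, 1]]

Matrix multiplication:
C[0][0] = -1×1 + 2×2 = 3
C[0][1] = -1×-1 + 2×1 = 3
C[1][0] = 1×1 + 2×2 = 5
C[1][1] = 1×-1 + 2×1 = 1
Result: [[3, 3], [5, 1]]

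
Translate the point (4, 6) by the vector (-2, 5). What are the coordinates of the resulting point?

Translation by (-2, 5) (homogeneous matrix [[1, 0, -2], [0, 1, 5], [0, 0, 1]]):
x' = 4 + -2 = 2
y' = 6 + 5 = 11
Result: (2, 11)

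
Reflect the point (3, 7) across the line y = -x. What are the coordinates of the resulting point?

Reflection across line y = -x: (3, 7) → (-7, -3)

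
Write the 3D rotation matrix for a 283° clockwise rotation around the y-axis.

Rotation matrix for clockwise 283° around y-axis:
A clockwise rotation by 283° is a counterclockwise rotation by -283°.
cos(-283°) = 0.2250, sin(-283°) = 0.9744
Result: [[0.2250, 0, 0.9744], [0, 1, 0], [-0.9744, 0, 0.2250]]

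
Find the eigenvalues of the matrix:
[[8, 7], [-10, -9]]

Characteristic equation: det(A - λI) = 0
λ² - (trace)λ + (det) = 0
trace = 8 + -9 = -1, det = (8)(-9) - (7)(-10) = -2
λ² - (-1)λ + (-2) = 0
λ = (-1 ± √((-1)² - 4·(-2))) / 2 = (-1 ± √9) / 2
Solving: λ = -2, 1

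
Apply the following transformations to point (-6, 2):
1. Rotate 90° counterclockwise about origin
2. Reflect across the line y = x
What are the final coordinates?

Step 1: Rotate 90° → (-2, -6)
Step 2: Reflect across line y = x → (-6, -2)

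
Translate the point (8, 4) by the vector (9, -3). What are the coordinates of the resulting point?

Translation by (9, -3) (homogeneous matrix [[1, 0, 9], [0, 1, -3], [0, 0, 1]]):
x' = 8 + 9 = 17
y' = 4 + -3 = 1
Result: (17, 1)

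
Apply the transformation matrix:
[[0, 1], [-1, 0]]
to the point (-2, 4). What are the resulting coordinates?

Matrix multiplication:
[[0, 1], [-1, 0]] × [-2, 4]ᵀ
= [(0)(-2) + (1)(4), (-1)(-2) + (0)(4)]ᵀ
= [4, 2]ᵀ
Result: (4, 2)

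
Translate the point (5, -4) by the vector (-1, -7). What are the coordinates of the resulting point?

Translation by (-1, -7) (homogeneous matrix [[1, 0, -1], [0, 1, -7], [0, 0, 1]]):
x' = 5 + -1 = 4
y' = -4 + -7 = -11
Result: (4, -11)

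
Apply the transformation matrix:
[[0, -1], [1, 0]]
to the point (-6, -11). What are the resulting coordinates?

Matrix multiplication:
[[0, -1], [1, 0]] × [-6, -11]ᵀ
= [(0)(-6) + (-1)(-11), (1)(-6) + (0)(-11)]ᵀ
= [11, -6]ᵀ
Result: (11, -6)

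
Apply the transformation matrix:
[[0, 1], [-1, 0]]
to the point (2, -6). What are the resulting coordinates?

Matrix multiplication:
[[0, 1], [-1, 0]] × [2, -6]ᵀ
= [(0)(2) + (1)(-6), (-1)(2) + (0)(-6)]ᵀ
= [-6, -2]ᵀ
Result: (-6, -2)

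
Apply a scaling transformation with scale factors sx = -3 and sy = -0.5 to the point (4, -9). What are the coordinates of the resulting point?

Scaling matrix:
[[-3, 0], [0, -0.50]]
Result: (4 × -3, -9 × -0.5) = (-12, 4.5)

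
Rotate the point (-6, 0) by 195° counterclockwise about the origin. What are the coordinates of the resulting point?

Rotation matrix for 195°: [[cos 195°, -sin 195°], [sin 195°, cos 195°]] ≈ [[-0.965926, 0.258819], [-0.258819, -0.965926]]
[[-0.965926, 0.258819], [-0.258819, -0.965926]] × [-6, 0]ᵀ ≈ [5.7956, 1.5529]ᵀ
Result: (5.7956, 1.5529)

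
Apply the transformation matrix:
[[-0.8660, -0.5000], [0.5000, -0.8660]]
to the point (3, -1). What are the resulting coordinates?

Matrix multiplication:
[[-0.8660, -0.5000], [0.5000, -0.8660]] × [3, -1]ᵀ
= [(-0.8660)(3) + (-0.5000)(-1), (0.5000)(3) + (-0.8660)(-1)]ᵀ
= [-2.0980, 2.3660]ᵀ
Result: (-2.0980, 2.3660)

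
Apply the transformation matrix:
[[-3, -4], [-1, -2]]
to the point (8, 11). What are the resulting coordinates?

Matrix multiplication:
[[-3, -4], [-1, -2]] × [8, 11]ᵀ
= [(-3)(8) + (-4)(11), (-1)(8) + (-2)(11)]ᵀ
= [-68, -30]ᵀ
Result: (-68, -30)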